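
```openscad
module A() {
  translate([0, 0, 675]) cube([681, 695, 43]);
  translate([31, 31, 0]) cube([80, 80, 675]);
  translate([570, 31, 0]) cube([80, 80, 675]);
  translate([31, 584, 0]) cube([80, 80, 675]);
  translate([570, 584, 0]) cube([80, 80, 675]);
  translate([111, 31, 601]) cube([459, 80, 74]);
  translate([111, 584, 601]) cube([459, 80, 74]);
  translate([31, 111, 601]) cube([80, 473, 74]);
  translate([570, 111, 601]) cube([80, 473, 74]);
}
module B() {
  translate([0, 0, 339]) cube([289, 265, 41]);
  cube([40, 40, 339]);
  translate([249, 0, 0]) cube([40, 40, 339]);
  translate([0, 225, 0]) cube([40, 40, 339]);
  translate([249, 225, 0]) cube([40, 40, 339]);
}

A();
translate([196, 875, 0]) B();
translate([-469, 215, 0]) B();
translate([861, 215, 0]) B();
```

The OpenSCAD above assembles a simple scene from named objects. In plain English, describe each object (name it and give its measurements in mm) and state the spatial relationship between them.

A is a table with a 681×695 mm rectangular top, 43 mm thick, top surface at z = 718 mm, supported by four 80×80 mm square legs, each inset 31 mm from the nearest pair of top edges, running from the floor. Four apron rails, 80 mm thick and 74 mm tall, run between adjacent legs with their top edges flush with the underside of the top and their outer faces flush with the legs' outer faces.

B is a four-legged stool. The seat is a 289×265×41 mm slab whose top surface is at z = 380 mm; four square legs, each 40×40 mm in cross-section, run from the floor (z = 0) to the underside of the seat, each flush with a corner of the seat.

Three stools sit around the table at the +y, −x, +x sides.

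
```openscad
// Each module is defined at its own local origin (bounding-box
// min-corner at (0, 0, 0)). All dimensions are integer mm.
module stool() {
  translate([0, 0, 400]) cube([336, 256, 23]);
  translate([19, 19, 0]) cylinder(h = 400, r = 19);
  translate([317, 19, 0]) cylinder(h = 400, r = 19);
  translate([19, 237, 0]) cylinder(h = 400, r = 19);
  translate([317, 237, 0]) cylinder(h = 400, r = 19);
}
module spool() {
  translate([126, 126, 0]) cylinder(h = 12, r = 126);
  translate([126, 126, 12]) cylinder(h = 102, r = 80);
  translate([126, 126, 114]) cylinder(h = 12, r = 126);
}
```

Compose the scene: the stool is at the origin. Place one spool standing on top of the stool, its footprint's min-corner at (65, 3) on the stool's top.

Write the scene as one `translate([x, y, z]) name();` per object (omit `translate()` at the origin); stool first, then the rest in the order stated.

stool();
translate([65, 3, 423]) spool();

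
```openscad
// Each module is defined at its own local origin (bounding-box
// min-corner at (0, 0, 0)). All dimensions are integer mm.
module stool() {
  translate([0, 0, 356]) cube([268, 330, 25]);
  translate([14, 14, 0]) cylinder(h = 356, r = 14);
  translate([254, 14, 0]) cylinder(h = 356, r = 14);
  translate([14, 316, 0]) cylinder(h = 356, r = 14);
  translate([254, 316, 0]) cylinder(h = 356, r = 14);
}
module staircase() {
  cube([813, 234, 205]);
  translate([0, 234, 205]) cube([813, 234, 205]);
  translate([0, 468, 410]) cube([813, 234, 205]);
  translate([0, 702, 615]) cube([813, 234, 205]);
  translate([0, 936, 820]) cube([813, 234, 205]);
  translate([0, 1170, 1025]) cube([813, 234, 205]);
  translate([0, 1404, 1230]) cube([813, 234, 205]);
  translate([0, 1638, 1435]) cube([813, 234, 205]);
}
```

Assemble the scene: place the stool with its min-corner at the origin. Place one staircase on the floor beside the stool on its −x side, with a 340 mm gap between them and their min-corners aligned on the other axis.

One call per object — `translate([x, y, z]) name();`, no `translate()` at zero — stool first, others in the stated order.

stool();
translate([-1153, 0, 0]) staircase();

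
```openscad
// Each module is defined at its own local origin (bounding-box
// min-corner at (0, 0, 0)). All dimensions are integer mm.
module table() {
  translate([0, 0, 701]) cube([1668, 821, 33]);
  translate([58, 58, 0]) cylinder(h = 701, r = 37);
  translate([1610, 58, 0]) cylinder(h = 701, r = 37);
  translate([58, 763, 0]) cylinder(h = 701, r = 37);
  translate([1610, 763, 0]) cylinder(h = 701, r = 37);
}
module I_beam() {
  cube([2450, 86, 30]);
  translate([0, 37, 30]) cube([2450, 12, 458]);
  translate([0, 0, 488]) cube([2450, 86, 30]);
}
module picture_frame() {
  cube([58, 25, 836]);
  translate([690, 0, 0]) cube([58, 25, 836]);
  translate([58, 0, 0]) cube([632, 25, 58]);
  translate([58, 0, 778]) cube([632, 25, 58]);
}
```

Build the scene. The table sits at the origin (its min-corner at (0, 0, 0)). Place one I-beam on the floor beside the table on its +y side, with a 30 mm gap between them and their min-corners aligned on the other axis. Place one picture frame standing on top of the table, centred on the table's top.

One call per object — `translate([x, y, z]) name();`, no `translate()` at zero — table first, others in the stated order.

table();
translate([0, 851, 0]) I_beam();
translate([460, 398, 734]) picture_frame();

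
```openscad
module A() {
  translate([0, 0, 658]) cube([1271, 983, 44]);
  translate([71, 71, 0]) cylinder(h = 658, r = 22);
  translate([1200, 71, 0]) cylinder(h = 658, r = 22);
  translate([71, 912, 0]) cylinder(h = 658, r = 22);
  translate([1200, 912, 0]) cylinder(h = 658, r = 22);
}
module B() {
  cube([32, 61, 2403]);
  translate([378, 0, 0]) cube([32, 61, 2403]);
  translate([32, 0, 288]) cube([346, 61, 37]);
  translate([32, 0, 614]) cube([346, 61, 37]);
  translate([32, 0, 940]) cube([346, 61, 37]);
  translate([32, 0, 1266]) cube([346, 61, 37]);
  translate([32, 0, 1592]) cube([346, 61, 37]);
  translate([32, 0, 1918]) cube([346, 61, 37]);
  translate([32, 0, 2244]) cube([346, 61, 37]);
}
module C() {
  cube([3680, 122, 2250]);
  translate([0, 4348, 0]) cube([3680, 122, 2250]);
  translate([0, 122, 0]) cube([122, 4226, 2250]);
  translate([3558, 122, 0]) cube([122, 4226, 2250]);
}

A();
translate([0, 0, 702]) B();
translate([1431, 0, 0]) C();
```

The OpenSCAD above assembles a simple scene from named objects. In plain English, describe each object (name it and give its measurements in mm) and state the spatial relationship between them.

A is a table: top 1271 mm (x) × 983 mm (y), 44 mm thick, upper face at z = 702 mm, on four round legs of 44 mm diameter, each leg's bounding box inset 49 mm from the nearest pair of top edges, running from z = 0 to the bottom of the top.

B is a straight ladder. Two 32×61 mm vertical rails, 2403 mm tall, stand 410 mm apart (outside-to-outside) with their front faces coplanar on the −y side. 7 rungs, each 61 mm deep and 37 mm tall, span between the inner faces of the rails, front faces flush with the rails. The lowest rung's underside is at z = 288 mm and rungs are spaced 326 mm apart (underside to underside).

C is the wall frame of a small rectangular building: four walls, each 2250 mm tall and 122 mm thick, enclosing a footprint 3680 mm (x) by 4470 mm (y) outside-to-outside, with no floor or roof. The front and back walls (the −y and +y sides) span the full width; the two side walls fit between them.

The ladder is on top of the table. The house frame is on the floor beside the table on its +x side.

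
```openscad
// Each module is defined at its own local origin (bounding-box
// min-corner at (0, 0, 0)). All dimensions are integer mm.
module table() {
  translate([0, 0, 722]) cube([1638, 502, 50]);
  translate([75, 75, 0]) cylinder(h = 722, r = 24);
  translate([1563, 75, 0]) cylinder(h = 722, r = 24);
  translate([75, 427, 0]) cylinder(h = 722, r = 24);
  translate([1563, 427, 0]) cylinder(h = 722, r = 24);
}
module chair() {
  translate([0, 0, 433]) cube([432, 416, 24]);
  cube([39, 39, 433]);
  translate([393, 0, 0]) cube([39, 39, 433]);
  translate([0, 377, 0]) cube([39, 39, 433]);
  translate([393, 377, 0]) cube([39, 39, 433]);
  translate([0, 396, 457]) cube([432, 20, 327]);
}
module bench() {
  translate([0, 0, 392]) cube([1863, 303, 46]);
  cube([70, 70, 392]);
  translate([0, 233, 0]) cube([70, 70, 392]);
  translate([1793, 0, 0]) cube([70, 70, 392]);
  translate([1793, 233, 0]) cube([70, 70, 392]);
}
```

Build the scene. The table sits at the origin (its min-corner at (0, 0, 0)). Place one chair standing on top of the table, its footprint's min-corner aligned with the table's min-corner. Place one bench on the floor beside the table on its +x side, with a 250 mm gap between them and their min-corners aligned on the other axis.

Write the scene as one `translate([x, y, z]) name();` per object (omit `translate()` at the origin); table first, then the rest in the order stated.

table();
translate([0, 0, 772]) chair();
translate([1888, 0, 0]) bench();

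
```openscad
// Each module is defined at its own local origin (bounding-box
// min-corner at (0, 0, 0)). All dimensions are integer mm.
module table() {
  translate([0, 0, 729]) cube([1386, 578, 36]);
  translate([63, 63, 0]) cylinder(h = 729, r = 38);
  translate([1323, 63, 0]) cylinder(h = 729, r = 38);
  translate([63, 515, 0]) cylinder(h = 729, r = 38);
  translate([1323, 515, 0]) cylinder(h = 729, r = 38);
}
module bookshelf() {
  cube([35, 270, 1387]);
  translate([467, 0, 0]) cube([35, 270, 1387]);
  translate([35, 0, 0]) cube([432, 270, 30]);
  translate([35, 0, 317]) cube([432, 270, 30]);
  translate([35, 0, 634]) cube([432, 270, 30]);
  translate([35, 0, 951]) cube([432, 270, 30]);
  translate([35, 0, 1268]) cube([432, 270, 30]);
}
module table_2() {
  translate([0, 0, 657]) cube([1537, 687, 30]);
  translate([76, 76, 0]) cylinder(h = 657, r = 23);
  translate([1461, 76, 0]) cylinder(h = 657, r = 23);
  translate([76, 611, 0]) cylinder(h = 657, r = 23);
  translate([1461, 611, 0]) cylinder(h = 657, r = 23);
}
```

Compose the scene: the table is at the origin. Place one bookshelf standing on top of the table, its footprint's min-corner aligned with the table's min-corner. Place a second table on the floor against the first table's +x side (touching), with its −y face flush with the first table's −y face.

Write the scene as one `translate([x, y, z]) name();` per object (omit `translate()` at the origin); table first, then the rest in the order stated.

table();
translate([0, 0, 765]) bookshelf();
translate([1386, 0, 0]) table_2();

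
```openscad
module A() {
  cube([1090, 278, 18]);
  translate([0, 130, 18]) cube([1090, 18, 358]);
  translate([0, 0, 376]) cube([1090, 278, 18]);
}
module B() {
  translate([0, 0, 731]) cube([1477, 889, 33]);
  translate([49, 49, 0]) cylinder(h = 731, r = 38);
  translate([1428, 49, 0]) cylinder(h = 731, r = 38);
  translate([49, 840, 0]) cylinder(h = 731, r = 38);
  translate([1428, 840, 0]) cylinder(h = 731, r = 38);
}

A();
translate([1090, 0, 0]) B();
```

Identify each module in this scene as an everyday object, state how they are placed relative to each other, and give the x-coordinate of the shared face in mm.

A is an I-beam. B is a table. The table is against the I-beam's +x side, with their −y faces flush. The x-coordinate of the shared face is 1090 mm.

The I-beam's +x face and the table's −x face are both at x = 1090 mm.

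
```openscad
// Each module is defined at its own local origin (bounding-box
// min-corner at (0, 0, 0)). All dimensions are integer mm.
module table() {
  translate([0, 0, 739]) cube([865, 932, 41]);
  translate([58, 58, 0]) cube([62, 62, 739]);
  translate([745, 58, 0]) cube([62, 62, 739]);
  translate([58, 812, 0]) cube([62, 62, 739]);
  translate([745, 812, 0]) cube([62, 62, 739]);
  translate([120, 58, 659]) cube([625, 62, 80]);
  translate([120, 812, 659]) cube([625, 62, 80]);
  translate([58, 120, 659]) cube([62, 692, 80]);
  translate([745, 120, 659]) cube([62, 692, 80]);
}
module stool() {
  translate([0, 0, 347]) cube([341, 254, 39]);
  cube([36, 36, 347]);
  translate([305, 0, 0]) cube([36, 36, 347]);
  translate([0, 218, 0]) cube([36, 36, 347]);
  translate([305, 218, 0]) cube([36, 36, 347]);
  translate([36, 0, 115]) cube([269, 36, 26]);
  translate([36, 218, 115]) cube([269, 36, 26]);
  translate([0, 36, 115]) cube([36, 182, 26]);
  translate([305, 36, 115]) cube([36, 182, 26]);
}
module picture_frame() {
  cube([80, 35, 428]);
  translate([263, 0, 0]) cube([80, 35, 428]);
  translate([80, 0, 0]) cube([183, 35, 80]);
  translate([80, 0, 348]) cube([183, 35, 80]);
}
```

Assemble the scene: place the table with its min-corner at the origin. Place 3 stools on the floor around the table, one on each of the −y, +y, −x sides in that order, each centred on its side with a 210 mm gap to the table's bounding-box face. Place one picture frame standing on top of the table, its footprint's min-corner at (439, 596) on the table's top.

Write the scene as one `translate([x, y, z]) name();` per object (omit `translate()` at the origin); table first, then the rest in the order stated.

table();
translate([262, -464, 0]) stool();
translate([262, 1142, 0]) stool();
translate([-551, 339, 0]) stool();
translate([439, 596, 780]) picture_frame();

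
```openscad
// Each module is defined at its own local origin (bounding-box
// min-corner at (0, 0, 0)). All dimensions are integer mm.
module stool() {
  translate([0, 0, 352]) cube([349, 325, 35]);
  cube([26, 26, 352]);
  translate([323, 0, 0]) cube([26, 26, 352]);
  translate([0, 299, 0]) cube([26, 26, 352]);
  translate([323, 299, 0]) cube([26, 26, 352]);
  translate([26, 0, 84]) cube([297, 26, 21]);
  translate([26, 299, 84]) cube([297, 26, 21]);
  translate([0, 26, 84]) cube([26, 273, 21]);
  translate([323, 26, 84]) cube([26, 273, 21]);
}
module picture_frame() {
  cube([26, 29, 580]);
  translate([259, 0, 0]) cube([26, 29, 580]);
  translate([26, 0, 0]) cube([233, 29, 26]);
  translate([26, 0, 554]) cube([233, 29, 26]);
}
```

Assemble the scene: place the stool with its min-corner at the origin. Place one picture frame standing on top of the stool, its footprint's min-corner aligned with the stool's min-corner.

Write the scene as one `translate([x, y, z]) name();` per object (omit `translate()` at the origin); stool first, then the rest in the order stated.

stool();
translate([0, 0, 387]) picture_frame();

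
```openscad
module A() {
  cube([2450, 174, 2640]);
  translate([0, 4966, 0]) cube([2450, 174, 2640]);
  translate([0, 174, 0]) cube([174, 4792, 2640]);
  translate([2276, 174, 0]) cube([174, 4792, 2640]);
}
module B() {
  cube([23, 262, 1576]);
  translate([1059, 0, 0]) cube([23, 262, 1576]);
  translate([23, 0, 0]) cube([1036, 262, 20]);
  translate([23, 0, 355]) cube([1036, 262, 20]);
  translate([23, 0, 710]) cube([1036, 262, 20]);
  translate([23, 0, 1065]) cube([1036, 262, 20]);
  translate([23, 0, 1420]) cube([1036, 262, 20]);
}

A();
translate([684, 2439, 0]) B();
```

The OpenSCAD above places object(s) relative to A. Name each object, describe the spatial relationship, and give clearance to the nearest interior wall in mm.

A is a house frame. B is a bookshelf. The bookshelf sits inside the house frame, centred. The clearance to the nearest interior wall is 510 mm.

Clearances: x = 510, y = 2265; minimum 510 mm.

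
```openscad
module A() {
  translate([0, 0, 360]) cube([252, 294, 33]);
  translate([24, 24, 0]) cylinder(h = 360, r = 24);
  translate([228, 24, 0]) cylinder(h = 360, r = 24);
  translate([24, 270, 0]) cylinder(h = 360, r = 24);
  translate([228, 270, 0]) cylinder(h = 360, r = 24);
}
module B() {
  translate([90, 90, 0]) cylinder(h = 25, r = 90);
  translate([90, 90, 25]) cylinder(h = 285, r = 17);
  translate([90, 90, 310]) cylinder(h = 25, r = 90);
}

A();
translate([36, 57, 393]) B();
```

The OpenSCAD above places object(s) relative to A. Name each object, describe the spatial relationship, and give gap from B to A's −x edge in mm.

A is a stool. B is a spool. The spool is on top of the stool, centred. The gap from the spool to the stool's −x edge is 36 mm.

The spool's min-x is at 36; the stool's min-x is 0; gap = 36 mm.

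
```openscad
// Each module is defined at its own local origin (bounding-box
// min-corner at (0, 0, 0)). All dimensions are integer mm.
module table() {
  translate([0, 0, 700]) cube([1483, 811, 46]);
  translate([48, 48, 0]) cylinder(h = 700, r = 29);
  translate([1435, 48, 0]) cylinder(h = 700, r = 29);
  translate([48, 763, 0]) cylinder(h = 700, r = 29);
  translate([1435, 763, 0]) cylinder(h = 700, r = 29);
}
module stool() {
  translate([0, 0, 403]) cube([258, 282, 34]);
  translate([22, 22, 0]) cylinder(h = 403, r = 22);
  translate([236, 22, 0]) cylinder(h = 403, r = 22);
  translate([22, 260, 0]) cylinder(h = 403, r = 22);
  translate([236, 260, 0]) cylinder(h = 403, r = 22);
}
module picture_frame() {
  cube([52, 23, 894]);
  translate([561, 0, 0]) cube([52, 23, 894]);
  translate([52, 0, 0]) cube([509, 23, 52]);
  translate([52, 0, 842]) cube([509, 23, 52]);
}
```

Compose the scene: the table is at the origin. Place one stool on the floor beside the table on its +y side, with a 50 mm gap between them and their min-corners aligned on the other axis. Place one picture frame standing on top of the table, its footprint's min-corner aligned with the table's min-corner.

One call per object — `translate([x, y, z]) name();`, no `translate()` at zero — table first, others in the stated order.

table();
translate([0, 861, 0]) stool();
translate([0, 0, 746]) picture_frame();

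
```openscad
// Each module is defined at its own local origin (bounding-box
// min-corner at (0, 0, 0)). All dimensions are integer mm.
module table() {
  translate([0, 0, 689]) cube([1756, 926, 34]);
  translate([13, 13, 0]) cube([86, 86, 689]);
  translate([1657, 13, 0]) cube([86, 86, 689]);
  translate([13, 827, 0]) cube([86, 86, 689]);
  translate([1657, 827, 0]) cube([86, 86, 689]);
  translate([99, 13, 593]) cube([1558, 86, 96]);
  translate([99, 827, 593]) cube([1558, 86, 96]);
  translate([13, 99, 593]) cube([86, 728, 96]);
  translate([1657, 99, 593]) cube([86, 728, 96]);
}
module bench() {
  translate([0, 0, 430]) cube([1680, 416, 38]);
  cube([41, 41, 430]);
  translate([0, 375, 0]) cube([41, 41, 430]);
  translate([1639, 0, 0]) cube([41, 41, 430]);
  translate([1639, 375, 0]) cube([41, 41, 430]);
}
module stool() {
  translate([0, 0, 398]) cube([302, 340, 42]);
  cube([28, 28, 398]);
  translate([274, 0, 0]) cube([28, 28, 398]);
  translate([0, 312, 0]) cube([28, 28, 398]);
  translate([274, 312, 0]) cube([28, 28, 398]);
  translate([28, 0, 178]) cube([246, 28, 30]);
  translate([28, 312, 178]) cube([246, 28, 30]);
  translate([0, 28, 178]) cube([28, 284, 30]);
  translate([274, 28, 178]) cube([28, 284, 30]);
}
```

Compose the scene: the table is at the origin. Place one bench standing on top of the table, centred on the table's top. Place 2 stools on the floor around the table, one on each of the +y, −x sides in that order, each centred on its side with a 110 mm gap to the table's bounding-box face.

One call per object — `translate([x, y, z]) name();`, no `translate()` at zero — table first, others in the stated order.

table();
translate([38, 255, 723]) bench();
translate([727, 1036, 0]) stool();
translate([-412, 293, 0]) stool();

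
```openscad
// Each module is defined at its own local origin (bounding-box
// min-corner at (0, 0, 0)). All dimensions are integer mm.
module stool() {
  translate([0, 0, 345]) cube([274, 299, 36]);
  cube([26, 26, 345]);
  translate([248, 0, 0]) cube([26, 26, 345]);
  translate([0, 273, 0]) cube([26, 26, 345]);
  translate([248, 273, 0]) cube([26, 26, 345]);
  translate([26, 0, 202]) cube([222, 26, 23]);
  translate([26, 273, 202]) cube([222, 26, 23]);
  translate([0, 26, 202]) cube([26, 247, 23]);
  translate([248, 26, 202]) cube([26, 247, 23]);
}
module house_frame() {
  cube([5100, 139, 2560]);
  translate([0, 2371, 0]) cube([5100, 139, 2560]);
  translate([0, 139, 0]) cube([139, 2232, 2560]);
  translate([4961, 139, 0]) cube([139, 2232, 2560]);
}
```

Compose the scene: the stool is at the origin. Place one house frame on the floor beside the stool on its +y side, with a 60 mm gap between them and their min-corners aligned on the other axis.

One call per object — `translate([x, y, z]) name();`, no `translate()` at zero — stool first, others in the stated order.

stool();
translate([0, 359, 0]) house_frame();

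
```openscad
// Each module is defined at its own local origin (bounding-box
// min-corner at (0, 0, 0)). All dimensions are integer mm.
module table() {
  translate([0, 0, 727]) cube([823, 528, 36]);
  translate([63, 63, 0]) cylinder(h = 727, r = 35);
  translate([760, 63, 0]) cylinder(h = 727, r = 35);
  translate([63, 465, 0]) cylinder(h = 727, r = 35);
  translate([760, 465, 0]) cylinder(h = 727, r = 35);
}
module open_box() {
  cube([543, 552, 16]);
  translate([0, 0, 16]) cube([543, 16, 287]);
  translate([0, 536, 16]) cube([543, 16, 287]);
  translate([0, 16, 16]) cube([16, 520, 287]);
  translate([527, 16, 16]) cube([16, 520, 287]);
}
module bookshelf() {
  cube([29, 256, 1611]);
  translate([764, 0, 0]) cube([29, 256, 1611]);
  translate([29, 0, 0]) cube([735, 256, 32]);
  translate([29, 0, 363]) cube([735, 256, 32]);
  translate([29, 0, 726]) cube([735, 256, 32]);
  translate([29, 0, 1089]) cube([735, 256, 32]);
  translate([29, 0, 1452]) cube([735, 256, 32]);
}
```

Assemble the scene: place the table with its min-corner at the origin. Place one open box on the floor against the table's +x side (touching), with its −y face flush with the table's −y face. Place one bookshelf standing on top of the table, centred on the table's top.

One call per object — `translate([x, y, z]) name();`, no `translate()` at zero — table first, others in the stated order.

table();
translate([823, 0, 0]) open_box();
translate([15, 136, 763]) bookshelf();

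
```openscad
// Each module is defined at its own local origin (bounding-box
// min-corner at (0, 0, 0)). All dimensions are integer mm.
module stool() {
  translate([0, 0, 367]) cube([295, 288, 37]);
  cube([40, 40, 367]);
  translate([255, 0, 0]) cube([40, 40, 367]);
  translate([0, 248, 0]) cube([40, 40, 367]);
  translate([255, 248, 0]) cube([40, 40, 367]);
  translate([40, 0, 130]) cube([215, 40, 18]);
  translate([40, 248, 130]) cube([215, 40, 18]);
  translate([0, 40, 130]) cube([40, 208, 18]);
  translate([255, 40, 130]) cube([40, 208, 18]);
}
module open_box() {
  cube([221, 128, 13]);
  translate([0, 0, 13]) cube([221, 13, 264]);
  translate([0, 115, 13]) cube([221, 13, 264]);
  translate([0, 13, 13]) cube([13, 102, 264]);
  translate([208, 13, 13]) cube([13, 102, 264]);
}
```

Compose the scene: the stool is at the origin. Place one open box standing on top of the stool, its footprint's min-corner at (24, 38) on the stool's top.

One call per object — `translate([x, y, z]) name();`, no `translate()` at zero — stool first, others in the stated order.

stool();
translate([24, 38, 404]) open_box();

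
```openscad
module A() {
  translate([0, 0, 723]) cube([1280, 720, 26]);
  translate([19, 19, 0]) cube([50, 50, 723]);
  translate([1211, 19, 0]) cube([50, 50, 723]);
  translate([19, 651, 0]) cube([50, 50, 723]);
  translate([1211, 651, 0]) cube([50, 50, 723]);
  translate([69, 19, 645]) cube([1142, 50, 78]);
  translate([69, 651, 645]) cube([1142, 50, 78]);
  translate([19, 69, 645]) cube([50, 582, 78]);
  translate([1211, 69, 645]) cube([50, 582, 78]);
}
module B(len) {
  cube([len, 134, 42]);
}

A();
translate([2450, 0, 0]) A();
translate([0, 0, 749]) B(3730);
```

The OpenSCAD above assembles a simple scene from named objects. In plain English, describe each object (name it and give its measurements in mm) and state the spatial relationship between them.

A is a table with a 1280×720 mm rectangular top, 26 mm thick, top surface at z = 749 mm, supported by four 50×50 mm square legs, each inset 19 mm from the nearest pair of top edges, running from the floor. Four apron rails, 50 mm thick and 78 mm tall, run between adjacent legs with their top edges flush with the underside of the top and their outer faces flush with the legs' outer faces.

B is a rectangular beam 3730 mm long (x), 134 mm deep (y), 42 mm thick (z).

The beam spans the tops of two tables placed 1170 mm apart, resting at z = 749 mm.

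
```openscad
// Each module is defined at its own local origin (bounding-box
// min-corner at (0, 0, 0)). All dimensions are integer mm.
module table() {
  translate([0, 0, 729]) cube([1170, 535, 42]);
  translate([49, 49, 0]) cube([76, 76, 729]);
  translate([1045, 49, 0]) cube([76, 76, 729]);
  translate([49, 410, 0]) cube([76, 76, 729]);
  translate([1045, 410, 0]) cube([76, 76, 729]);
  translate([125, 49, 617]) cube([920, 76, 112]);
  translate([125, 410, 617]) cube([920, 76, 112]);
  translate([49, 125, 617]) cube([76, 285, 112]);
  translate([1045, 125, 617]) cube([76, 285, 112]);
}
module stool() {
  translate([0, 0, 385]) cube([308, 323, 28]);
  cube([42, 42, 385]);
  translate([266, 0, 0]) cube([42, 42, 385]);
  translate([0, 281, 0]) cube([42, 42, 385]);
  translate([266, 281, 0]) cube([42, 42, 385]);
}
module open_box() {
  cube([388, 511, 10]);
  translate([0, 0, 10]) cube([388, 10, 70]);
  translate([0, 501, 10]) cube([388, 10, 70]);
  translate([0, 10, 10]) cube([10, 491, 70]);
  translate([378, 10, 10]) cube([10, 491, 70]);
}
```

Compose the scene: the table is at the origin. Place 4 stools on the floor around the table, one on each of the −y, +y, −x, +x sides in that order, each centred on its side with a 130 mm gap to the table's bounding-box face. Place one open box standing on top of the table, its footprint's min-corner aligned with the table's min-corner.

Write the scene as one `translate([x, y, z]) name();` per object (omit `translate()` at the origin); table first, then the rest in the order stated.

table();
translate([431, -453, 0]) stool();
translate([431, 665, 0]) stool();
translate([-438, 106, 0]) stool();
translate([1300, 106, 0]) stool();
translate([0, 0, 771]) open_box();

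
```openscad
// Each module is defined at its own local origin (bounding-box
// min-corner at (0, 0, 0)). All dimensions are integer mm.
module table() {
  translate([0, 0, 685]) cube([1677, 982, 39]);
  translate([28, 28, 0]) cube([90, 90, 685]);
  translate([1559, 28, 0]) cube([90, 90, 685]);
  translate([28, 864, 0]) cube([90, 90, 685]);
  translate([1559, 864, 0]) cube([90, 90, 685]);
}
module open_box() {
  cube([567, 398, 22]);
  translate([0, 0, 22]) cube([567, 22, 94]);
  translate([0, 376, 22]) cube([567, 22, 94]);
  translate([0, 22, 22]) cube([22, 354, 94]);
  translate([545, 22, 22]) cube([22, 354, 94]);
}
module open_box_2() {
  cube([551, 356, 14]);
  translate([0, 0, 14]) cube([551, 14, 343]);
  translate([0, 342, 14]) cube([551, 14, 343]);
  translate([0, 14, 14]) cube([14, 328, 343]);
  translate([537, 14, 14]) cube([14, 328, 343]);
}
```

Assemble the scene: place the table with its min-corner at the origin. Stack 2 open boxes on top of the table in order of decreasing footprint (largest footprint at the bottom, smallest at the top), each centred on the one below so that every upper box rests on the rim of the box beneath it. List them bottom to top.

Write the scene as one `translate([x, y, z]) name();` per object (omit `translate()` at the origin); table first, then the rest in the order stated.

table();
translate([555, 292, 724]) open_box();
translate([563, 313, 840]) open_box_2();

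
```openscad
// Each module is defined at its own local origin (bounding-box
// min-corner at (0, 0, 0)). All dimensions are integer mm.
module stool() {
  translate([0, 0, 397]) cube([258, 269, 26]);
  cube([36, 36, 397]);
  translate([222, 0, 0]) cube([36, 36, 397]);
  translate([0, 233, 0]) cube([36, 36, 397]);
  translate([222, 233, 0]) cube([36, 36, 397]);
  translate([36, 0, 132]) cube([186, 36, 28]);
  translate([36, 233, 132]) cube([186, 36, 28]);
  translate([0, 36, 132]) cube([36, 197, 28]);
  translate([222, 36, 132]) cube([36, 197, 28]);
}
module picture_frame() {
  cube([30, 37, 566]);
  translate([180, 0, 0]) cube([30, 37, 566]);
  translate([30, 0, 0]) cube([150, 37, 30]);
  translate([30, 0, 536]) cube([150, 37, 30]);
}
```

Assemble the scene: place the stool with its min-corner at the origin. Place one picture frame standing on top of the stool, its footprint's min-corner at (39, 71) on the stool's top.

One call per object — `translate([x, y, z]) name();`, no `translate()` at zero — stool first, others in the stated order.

stool();
translate([39, 71, 423]) picture_frame();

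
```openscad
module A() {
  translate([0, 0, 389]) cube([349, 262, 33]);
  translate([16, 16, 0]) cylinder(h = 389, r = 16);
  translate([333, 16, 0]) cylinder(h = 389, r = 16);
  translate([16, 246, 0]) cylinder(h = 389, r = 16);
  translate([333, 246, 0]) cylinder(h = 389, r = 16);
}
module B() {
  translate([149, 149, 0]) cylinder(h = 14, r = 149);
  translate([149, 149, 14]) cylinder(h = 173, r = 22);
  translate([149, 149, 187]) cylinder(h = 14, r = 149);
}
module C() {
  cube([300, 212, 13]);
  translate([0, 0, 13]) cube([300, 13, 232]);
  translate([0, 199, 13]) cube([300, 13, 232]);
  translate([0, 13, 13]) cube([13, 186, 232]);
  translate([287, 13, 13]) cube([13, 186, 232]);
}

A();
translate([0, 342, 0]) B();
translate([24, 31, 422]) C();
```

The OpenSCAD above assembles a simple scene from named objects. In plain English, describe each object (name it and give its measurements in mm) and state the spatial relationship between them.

A is a simple wooden stool: a rectangular seat 349 mm (x) by 262 mm (y), 33 mm thick, top face at z = 422 mm, on four round legs, each 32 mm in diameter. The legs rest on z = 0, each leg's axis is inset half a diameter from the nearest pair of seat edges (so the leg's bounding box is flush with the corner).

B is a spool: two coaxial disc flanges of radius 149 mm and thickness 14 mm, joined by a core cylinder of radius 22 mm and height 173 mm. The lower flange rests on z = 0 and the three cylinders share a vertical axis.

C is an open storage box with external size 300×212×245 mm and wall thickness 13 mm (the base is also 13 mm thick). The base covers the whole footprint; the four walls stand on the base, with the y-facing walls full-width and the x-facing walls fitting between their inner faces.

The spool is on the floor beside the stool on its +y side. The open box is on top of the stool.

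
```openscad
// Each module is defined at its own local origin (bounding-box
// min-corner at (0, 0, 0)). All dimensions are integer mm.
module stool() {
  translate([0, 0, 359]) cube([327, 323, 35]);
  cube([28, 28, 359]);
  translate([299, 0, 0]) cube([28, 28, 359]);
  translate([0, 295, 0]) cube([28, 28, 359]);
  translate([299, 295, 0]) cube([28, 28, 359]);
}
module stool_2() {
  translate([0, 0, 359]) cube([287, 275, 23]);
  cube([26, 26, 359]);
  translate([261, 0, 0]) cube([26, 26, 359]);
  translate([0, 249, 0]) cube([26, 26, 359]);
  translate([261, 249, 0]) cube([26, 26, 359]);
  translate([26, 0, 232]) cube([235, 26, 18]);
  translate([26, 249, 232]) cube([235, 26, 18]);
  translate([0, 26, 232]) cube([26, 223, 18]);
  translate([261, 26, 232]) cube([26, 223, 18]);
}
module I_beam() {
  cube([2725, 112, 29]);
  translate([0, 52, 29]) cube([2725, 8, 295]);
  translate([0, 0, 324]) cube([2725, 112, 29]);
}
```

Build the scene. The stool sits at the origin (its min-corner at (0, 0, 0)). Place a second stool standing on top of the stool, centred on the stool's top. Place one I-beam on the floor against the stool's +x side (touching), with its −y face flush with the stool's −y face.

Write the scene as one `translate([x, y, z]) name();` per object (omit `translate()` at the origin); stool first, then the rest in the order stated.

stool();
translate([20, 24, 394]) stool_2();
translate([327, 0, 0]) I_beam();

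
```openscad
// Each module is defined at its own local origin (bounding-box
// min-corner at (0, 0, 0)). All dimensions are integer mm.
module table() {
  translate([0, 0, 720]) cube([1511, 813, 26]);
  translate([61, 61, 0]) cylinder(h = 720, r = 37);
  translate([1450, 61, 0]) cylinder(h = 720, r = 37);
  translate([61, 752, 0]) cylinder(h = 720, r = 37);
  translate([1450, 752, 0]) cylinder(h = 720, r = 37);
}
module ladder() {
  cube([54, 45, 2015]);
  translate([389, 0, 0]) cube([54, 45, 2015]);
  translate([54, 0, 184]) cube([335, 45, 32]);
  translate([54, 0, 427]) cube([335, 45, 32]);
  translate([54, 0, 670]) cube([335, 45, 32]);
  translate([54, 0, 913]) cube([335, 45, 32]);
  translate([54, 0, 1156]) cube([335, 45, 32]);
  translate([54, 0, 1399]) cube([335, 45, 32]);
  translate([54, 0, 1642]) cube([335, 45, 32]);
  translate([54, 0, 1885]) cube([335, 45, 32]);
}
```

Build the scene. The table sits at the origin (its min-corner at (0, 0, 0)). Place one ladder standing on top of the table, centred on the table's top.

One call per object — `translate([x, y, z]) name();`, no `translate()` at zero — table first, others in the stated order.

table();
translate([534, 384, 746]) ladder();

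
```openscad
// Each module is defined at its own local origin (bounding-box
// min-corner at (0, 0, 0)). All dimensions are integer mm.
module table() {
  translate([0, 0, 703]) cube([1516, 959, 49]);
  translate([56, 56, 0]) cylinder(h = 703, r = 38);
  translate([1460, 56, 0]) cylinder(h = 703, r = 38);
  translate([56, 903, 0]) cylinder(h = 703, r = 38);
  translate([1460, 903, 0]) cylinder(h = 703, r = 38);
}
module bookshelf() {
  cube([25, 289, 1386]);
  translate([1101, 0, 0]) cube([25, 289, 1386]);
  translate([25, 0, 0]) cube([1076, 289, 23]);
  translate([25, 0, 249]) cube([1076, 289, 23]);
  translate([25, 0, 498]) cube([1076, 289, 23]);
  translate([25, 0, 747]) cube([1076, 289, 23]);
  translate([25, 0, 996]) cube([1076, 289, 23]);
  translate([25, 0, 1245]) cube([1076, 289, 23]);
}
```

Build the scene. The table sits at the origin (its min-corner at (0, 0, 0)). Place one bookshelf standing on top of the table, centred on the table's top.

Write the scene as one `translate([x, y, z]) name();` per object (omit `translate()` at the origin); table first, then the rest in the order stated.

table();
translate([195, 335, 752]) bookshelf();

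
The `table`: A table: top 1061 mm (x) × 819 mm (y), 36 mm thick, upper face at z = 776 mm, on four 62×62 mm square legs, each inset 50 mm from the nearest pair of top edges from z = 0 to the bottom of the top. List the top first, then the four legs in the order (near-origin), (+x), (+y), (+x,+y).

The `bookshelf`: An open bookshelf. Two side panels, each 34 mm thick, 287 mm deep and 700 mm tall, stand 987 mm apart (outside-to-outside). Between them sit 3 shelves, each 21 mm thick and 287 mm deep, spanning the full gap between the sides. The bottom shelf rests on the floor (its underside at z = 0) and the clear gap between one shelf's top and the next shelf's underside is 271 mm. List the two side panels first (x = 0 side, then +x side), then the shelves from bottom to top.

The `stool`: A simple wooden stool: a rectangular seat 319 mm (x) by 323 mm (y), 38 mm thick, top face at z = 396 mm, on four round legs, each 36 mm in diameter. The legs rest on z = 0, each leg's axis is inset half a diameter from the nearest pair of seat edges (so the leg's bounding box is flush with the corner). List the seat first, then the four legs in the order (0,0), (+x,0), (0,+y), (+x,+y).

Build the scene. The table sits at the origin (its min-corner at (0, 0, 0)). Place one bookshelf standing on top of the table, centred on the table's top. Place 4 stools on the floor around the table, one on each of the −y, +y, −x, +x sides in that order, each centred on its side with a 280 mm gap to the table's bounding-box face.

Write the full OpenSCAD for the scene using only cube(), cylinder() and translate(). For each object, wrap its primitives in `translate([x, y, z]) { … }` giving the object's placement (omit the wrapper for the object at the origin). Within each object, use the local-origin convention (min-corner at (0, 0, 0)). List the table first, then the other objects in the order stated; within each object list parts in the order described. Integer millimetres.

translate([0, 0, 740]) cube([1061, 819, 36]);
translate([50, 50, 0]) cube([62, 62, 740]);
translate([949, 50, 0]) cube([62, 62, 740]);
translate([50, 707, 0]) cube([62, 62, 740]);
translate([949, 707, 0]) cube([62, 62, 740]);
translate([37, 266, 776]) {
  cube([34, 287, 700]);
  translate([953, 0, 0]) cube([34, 287, 700]);
  translate([34, 0, 0]) cube([919, 287, 21]);
  translate([34, 0, 292]) cube([919, 287, 21]);
  translate([34, 0, 584]) cube([919, 287, 21]);
}
translate([371, -603, 0]) {
  translate([0, 0, 358]) cube([319, 323, 38]);
  translate([18, 18, 0]) cylinder(h = 358, r = 18);
  translate([301, 18, 0]) cylinder(h = 358, r = 18);
  translate([18, 305, 0]) cylinder(h = 358, r = 18);
  translate([301, 305, 0]) cylinder(h = 358, r = 18);
}
translate([371, 1099, 0]) {
  translate([0, 0, 358]) cube([319, 323, 38]);
  translate([18, 18, 0]) cylinder(h = 358, r = 18);
  translate([301, 18, 0]) cylinder(h = 358, r = 18);
  translate([18, 305, 0]) cylinder(h = 358, r = 18);
  translate([301, 305, 0]) cylinder(h = 358, r = 18);
}
translate([-599, 248, 0]) {
  translate([0, 0, 358]) cube([319, 323, 38]);
  translate([18, 18, 0]) cylinder(h = 358, r = 18);
  translate([301, 18, 0]) cylinder(h = 358, r = 18);
  translate([18, 305, 0]) cylinder(h = 358, r = 18);
  translate([301, 305, 0]) cylinder(h = 358, r = 18);
}
translate([1341, 248, 0]) {
  translate([0, 0, 358]) cube([319, 323, 38]);
  translate([18, 18, 0]) cylinder(h = 358, r = 18);
  translate([301, 18, 0]) cylinder(h = 358, r = 18);
  translate([18, 305, 0]) cylinder(h = 358, r = 18);
  translate([301, 305, 0]) cylinder(h = 358, r = 18);
}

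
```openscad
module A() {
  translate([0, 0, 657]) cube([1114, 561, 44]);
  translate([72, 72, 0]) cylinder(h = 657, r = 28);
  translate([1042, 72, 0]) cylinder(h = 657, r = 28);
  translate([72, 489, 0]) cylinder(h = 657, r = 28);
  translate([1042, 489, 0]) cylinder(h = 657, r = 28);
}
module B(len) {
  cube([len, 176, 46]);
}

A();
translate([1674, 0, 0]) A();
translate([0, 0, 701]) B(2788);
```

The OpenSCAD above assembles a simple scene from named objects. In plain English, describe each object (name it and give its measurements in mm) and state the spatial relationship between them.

A is a table: top 1114 mm (x) × 561 mm (y), 44 mm thick, upper face at z = 701 mm, on four round legs of 56 mm diameter, each leg's bounding box inset 44 mm from the nearest pair of top edges, running from z = 0 to the bottom of the top.

B is a rectangular beam 2788 mm long (x), 176 mm deep (y), 46 mm thick (z).

The beam spans the tops of two tables placed 560 mm apart, resting at z = 701 mm.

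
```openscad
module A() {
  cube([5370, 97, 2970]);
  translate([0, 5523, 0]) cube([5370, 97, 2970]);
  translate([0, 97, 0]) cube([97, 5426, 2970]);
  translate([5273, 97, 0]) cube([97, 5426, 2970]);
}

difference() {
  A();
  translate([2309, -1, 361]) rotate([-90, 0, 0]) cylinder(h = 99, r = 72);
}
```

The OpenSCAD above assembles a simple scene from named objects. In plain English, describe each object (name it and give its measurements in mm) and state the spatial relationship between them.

A is a box-shaped house frame (walls only): outside footprint 5370×5620 mm, wall height 2970 mm, wall thickness 97 mm. The two y-facing walls run the full x-width; the two x-facing walls fit between the inner faces of the y-facing walls.

The house frame has a circular hole of radius 72 mm through its front wall, centred at (x = 2309, z = 361).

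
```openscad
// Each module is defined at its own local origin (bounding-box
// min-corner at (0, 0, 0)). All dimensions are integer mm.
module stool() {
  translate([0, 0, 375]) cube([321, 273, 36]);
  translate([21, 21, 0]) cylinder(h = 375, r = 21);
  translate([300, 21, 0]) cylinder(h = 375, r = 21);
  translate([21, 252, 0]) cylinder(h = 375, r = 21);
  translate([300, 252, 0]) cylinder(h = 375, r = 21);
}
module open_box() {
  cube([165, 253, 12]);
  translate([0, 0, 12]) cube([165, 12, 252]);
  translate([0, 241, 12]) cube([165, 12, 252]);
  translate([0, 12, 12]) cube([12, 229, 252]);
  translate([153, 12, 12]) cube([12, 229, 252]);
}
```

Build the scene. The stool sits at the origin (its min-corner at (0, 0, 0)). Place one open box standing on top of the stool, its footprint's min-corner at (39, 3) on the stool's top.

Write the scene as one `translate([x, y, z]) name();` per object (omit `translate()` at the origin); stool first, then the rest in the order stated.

stool();
translate([39, 3, 411]) open_box();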